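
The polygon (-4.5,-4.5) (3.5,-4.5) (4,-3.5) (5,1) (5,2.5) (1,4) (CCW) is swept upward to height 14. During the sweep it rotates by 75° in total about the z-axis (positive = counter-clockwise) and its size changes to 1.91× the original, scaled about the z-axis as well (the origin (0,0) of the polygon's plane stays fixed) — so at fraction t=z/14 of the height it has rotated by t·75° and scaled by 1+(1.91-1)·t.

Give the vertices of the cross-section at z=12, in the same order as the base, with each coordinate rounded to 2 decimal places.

Cross-section at z=12: (3.74,-10.69) (9.92,2.14) (8.70,3.71) (2.26,8.79) (-0.15,9.95) (-5.64,4.69)

t = z/height = 12/14 = 0.857143
s = 1 + (scale-1)·z/height = 1 + (1.91-1)·12/14 = 1.780000
θ = twist·z/height = 75°·12/14 = 64.2857° = 1.121997 rad
cos θ = 0.433884, sin θ = 0.900969 (intermediates below are computed at full precision and shown rounded to 5 d.p.)
v1: (-4.5,-4.5) → rotate → (2.10188,-6.00684) → ×s → (3.74135,-10.69217) → (3.74,-10.69)
v2: (3.5,-4.5) → rotate → (5.57295,1.20091) → ×s → (9.91986,2.13763) → (9.92,2.14)
v3: (4,-3.5) → rotate → (4.88893,2.08528) → ×s → (8.70229,3.71180) → (8.70,3.71)
v4: (5,1) → rotate → (1.26845,4.93873) → ×s → (2.25784,8.79094) → (2.26,8.79)
v5: (5,2.5) → rotate → (-0.08300,5.58955) → ×s → (-0.14775,9.94941) → (-0.15,9.95)
v6: (1,4) → rotate → (-3.16999,2.63650) → ×s → (-5.64259,4.69298) → (-5.64,4.69)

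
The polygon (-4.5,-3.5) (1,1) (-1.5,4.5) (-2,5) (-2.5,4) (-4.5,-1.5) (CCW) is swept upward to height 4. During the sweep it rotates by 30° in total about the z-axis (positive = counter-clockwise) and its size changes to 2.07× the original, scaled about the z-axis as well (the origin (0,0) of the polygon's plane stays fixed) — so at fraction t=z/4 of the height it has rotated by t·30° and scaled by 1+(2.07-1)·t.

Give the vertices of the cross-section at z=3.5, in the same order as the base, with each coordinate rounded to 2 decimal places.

t = z/height = 3.5/4 = 0.875
s = 1 + (scale-1)·z/height = 1 + (2.07-1)·3.5/4 = 1.936250
θ = twist·z/height = 30°·3.5/4 = 26.2500° = 0.458149 rad
cos θ = 0.896873, sin θ = 0.442289 (intermediates below are computed at full precision and shown rounded to 5 d.p.)
v1: (-4.5,-3.5) → rotate → (-2.48792,-5.12935) → ×s → (-4.81723,-9.93171) → (-4.82,-9.93)
v2: (1,1) → rotate → (0.45458,1.33916) → ×s → (0.88019,2.59295) → (0.88,2.59)
v3: (-1.5,4.5) → rotate → (-3.33561,3.37249) → ×s → (-6.45857,6.52999) → (-6.46,6.53)
v4: (-2,5) → rotate → (-4.00519,3.59979) → ×s → (-7.75505,6.97009) → (-7.76,6.97)
v5: (-2.5,4) → rotate → (-4.01134,2.48177) → ×s → (-7.76695,4.80533) → (-7.77,4.81)
v6: (-4.5,-1.5) → rotate → (-3.37249,-3.33561) → ×s → (-6.52999,-6.45857) → (-6.53,-6.46)

Cross-section at z=3.5: (-4.82,-9.93) (0.88,2.59) (-6.46,6.53) (-7.76,6.97) (-7.77,4.81) (-6.53,-6.46)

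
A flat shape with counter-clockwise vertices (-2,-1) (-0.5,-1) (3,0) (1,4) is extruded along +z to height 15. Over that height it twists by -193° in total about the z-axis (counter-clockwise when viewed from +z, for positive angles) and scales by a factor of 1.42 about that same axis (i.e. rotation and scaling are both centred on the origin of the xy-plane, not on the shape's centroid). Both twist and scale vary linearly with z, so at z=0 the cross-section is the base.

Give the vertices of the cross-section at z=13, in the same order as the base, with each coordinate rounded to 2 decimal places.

t = z/height = 13/15 = 0.866667
s = 1 + (scale-1)·z/height = 1 + (1.42-1)·13/15 = 1.364000
θ = twist·z/height = -193°·13/15 = -167.2667° = -2.919354 rad
cos θ = -0.975406, sin θ = -0.220414 (intermediates below are computed at full precision and shown rounded to 5 d.p.)
v1: (-2,-1) → rotate → (1.73040,1.41623) → ×s → (2.36026,1.93174) → (2.36,1.93)
v2: (-0.5,-1) → rotate → (0.26729,1.08561) → ×s → (0.36458,1.48078) → (0.36,1.48)
v3: (3,0) → rotate → (-2.92622,-0.66124) → ×s → (-3.99136,-0.90193) → (-3.99,-0.90)
v4: (1,4) → rotate → (-0.09375,-4.12204) → ×s → (-0.12788,-5.62246) → (-0.13,-5.62)

Cross-section at z=13: (2.36,1.93) (0.36,1.48) (-3.99,-0.90) (-0.13,-5.62)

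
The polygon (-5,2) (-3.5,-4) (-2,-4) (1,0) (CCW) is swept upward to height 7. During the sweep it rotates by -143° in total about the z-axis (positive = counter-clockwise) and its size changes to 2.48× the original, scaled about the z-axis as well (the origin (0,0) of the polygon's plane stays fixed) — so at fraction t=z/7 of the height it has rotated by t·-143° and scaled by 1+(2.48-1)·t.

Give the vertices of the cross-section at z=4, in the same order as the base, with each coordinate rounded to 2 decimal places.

Cross-section at z=4: (2.32,9.66) (-8.24,5.33) (-7.84,2.59) (0.27,-1.83)

t = z/height = 4/7 = 0.571429
s = 1 + (scale-1)·z/height = 1 + (2.48-1)·4/7 = 1.845714
θ = twist·z/height = -143°·4/7 = -81.7143° = -1.426183 rad
cos θ = 0.144109, sin θ = -0.989562 (intermediates below are computed at full precision and shown rounded to 5 d.p.)
v1: (-5,2) → rotate → (1.25858,5.23603) → ×s → (2.32297,9.66421) → (2.32,9.66)
v2: (-3.5,-4) → rotate → (-4.46263,2.88703) → ×s → (-8.23674,5.32863) → (-8.24,5.33)
v3: (-2,-4) → rotate → (-4.24647,1.40269) → ×s → (-7.83776,2.58896) → (-7.84,2.59)
v4: (1,0) → rotate → (0.14411,-0.98956) → ×s → (0.26598,-1.82645) → (0.27,-1.83)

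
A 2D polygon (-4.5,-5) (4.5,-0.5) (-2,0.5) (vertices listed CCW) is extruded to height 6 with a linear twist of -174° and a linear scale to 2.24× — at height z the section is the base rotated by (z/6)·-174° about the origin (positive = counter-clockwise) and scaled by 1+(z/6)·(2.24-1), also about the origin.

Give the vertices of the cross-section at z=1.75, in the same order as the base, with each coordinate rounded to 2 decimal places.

Cross-section at z=1.75: (-9.15,0.44) (3.35,-5.18) (-1.20,2.54)

t = z/height = 1.75/6 = 0.291667
s = 1 + (scale-1)·z/height = 1 + (2.24-1)·1.75/6 = 1.361667
θ = twist·z/height = -174°·1.75/6 = -50.7500° = -0.885755 rad
cos θ = 0.632705, sin θ = -0.774393 (intermediates below are computed at full precision and shown rounded to 5 d.p.)
v1: (-4.5,-5) → rotate → (-6.71914,0.32124) → ×s → (-9.14923,0.43742) → (-9.15,0.44)
v2: (4.5,-0.5) → rotate → (2.45998,-3.80112) → ×s → (3.34967,-5.17586) → (3.35,-5.18)
v3: (-2,0.5) → rotate → (-0.87821,1.86514) → ×s → (-1.19584,2.53970) → (-1.20,2.54)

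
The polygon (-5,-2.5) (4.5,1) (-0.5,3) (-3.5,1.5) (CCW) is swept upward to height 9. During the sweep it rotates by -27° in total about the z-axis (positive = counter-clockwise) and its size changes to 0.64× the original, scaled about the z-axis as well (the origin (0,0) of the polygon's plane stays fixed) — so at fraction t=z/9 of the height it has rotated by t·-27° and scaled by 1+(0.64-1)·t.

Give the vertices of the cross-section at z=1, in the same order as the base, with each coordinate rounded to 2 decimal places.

t = z/height = 1/9 = 0.111111
s = 1 + (scale-1)·z/height = 1 + (0.64-1)·1/9 = 0.960000
θ = twist·z/height = -27°·1/9 = -3.0000° = -0.052360 rad
cos θ = 0.998630, sin θ = -0.052336 (intermediates below are computed at full precision and shown rounded to 5 d.p.)
v1: (-5,-2.5) → rotate → (-5.12399,-2.23489) → ×s → (-4.91903,-2.14550) → (-4.92,-2.15)
v2: (4.5,1) → rotate → (4.54617,0.76312) → ×s → (4.36432,0.73259) → (4.36,0.73)
v3: (-0.5,3) → rotate → (-0.34231,3.02206) → ×s → (-0.32861,2.90117) → (-0.33,2.90)
v4: (-3.5,1.5) → rotate → (-3.41670,1.68112) → ×s → (-3.28003,1.61388) → (-3.28,1.61)

Cross-section at z=1: (-4.92,-2.15) (4.36,0.73) (-0.33,2.90) (-3.28,1.61)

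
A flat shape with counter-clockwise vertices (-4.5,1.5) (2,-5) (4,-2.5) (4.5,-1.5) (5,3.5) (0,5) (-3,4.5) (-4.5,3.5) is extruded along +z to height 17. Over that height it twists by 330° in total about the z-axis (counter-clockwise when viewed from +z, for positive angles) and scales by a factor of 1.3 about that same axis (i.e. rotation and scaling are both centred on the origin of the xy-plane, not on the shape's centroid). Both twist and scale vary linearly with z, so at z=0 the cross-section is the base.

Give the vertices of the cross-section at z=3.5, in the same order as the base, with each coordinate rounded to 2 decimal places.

t = z/height = 3.5/17 = 0.205882
s = 1 + (scale-1)·z/height = 1 + (1.3-1)·3.5/17 = 1.061765
θ = twist·z/height = 330°·3.5/17 = 67.9412° = 1.185797 rad
cos θ = 0.375558, sin θ = 0.926799 (intermediates below are computed at full precision and shown rounded to 5 d.p.)
v1: (-4.5,1.5) → rotate → (-3.08021,-3.60726) → ×s → (-3.27046,-3.83006) → (-3.27,-3.83)
v2: (2,-5) → rotate → (5.38511,-0.02419) → ×s → (5.71772,-0.02569) → (5.72,-0.03)
v3: (4,-2.5) → rotate → (3.81923,2.76830) → ×s → (4.05512,2.93928) → (4.06,2.94)
v4: (4.5,-1.5) → rotate → (3.08021,3.60726) → ×s → (3.27046,3.83006) → (3.27,3.83)
v5: (5,3.5) → rotate → (-1.36600,5.94845) → ×s → (-1.45038,6.31585) → (-1.45,6.32)
v6: (0,5) → rotate → (-4.63399,1.87779) → ×s → (-4.92021,1.99377) → (-4.92,1.99)
v7: (-3,4.5) → rotate → (-5.29727,-1.09038) → ×s → (-5.62445,-1.15773) → (-5.62,-1.16)
v8: (-4.5,3.5) → rotate → (-4.93381,-2.85614) → ×s → (-5.23854,-3.03255) → (-5.24,-3.03)

Cross-section at z=3.5: (-3.27,-3.83) (5.72,-0.03) (4.06,2.94) (3.27,3.83) (-1.45,6.32) (-4.92,1.99) (-5.62,-1.16) (-5.24,-3.03)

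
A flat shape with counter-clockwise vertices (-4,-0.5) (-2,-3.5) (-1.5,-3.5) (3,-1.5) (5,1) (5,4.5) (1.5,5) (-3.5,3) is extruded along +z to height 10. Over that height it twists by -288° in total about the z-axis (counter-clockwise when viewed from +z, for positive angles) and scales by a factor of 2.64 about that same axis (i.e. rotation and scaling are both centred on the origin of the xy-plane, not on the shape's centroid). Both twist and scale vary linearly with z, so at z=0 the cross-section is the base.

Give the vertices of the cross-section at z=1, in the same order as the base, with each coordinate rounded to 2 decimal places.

t = z/height = 1/10 = 0.1
s = 1 + (scale-1)·z/height = 1 + (2.64-1)·1/10 = 1.164000
θ = twist·z/height = -288°·1/10 = -28.8000° = -0.502655 rad
cos θ = 0.876307, sin θ = -0.481754 (intermediates below are computed at full precision and shown rounded to 5 d.p.)
v1: (-4,-0.5) → rotate → (-3.74610,1.48886) → ×s → (-4.36046,1.73303) → (-4.36,1.73)
v2: (-2,-3.5) → rotate → (-3.43875,-2.10357) → ×s → (-4.00271,-2.44855) → (-4.00,-2.45)
v3: (-1.5,-3.5) → rotate → (-3.00060,-2.34444) → ×s → (-3.49270,-2.72893) → (-3.49,-2.73)
v4: (3,-1.5) → rotate → (1.90629,-2.75972) → ×s → (2.21892,-3.21232) → (2.22,-3.21)
v5: (5,1) → rotate → (4.86329,-1.53246) → ×s → (5.66087,-1.78379) → (5.66,-1.78)
v6: (5,4.5) → rotate → (6.54942,1.53461) → ×s → (7.62353,1.78629) → (7.62,1.79)
v7: (1.5,5) → rotate → (3.72323,3.65890) → ×s → (4.33384,4.25896) → (4.33,4.26)
v8: (-3.5,3) → rotate → (-1.62181,4.31506) → ×s → (-1.88779,5.02273) → (-1.89,5.02)

Cross-section at z=1: (-4.36,1.73) (-4.00,-2.45) (-3.49,-2.73) (2.22,-3.21) (5.66,-1.78) (7.62,1.79) (4.33,4.26) (-1.89,5.02)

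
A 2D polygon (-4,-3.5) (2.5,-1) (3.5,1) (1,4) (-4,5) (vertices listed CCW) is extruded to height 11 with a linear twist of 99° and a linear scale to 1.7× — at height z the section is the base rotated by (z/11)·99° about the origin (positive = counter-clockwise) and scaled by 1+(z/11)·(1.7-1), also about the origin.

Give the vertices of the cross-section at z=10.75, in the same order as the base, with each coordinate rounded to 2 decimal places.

Cross-section at z=10.75: (6.65,-6.00) (1.18,4.38) (-2.37,5.66) (-6.89,0.88) (-7.57,-7.68)

t = z/height = 10.75/11 = 0.977273
s = 1 + (scale-1)·z/height = 1 + (1.7-1)·10.75/11 = 1.684091
θ = twist·z/height = 99°·10.75/11 = 96.7500° = 1.688606 rad
cos θ = -0.117537, sin θ = 0.993068 (intermediates below are computed at full precision and shown rounded to 5 d.p.)
v1: (-4,-3.5) → rotate → (3.94589,-3.56089) → ×s → (6.64524,-5.99687) → (6.65,-6.00)
v2: (2.5,-1) → rotate → (0.69922,2.60021) → ×s → (1.17756,4.37899) → (1.18,4.38)
v3: (3.5,1) → rotate → (-1.40445,3.35820) → ×s → (-2.36522,5.65552) → (-2.37,5.66)
v4: (1,4) → rotate → (-4.08981,0.52292) → ×s → (-6.88761,0.88064) → (-6.89,0.88)
v5: (-4,5) → rotate → (-4.49519,-4.55996) → ×s → (-7.57031,-7.67939) → (-7.57,-7.68)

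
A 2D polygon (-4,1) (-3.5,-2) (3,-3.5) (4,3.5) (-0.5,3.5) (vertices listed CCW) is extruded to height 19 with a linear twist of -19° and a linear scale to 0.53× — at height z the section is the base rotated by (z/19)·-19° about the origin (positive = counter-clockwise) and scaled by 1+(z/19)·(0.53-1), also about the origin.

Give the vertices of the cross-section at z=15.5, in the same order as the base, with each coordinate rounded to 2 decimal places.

Cross-section at z=15.5: (-2.21,1.25) (-2.41,-0.61) (1.21,-2.57) (2.95,1.42) (0.28,2.16)

t = z/height = 15.5/19 = 0.815789
s = 1 + (scale-1)·z/height = 1 + (0.53-1)·15.5/19 = 0.616579
θ = twist·z/height = -19°·15.5/19 = -15.5000° = -0.270526 rad
cos θ = 0.963630, sin θ = -0.267238 (intermediates below are computed at full precision and shown rounded to 5 d.p.)
v1: (-4,1) → rotate → (-3.58728,2.03258) → ×s → (-2.21184,1.25325) → (-2.21,1.25)
v2: (-3.5,-2) → rotate → (-3.90718,-0.99193) → ×s → (-2.40909,-0.61160) → (-2.41,-0.61)
v3: (3,-3.5) → rotate → (1.95556,-4.17442) → ×s → (1.20576,-2.57386) → (1.21,-2.57)
v4: (4,3.5) → rotate → (4.78986,2.30375) → ×s → (2.95332,1.42045) → (2.95,1.42)
v5: (-0.5,3.5) → rotate → (0.45352,3.50633) → ×s → (0.27963,2.16193) → (0.28,2.16)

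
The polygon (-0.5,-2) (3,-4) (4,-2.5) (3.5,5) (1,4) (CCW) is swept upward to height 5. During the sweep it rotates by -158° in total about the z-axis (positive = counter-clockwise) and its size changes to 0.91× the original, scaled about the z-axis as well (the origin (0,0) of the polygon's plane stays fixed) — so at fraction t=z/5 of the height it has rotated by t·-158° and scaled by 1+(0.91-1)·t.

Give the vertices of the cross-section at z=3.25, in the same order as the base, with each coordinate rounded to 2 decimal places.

t = z/height = 3.25/5 = 0.65
s = 1 + (scale-1)·z/height = 1 + (0.91-1)·3.25/5 = 0.941500
θ = twist·z/height = -158°·3.25/5 = -102.7000° = -1.792453 rad
cos θ = -0.219846, sin θ = -0.975535 (intermediates below are computed at full precision and shown rounded to 5 d.p.)
v1: (-0.5,-2) → rotate → (-1.84115,0.92746) → ×s → (-1.73344,0.87320) → (-1.73,0.87)
v2: (3,-4) → rotate → (-4.56168,-2.04722) → ×s → (-4.29482,-1.92746) → (-4.29,-1.93)
v3: (4,-2.5) → rotate → (-3.31822,-3.35252) → ×s → (-3.12411,-3.15640) → (-3.12,-3.16)
v4: (3.5,5) → rotate → (4.10821,-4.51360) → ×s → (3.86788,-4.24956) → (3.87,-4.25)
v5: (1,4) → rotate → (3.68229,-1.85492) → ×s → (3.46688,-1.74641) → (3.47,-1.75)

Cross-section at z=3.25: (-1.73,0.87) (-4.29,-1.93) (-3.12,-3.16) (3.87,-4.25) (3.47,-1.75)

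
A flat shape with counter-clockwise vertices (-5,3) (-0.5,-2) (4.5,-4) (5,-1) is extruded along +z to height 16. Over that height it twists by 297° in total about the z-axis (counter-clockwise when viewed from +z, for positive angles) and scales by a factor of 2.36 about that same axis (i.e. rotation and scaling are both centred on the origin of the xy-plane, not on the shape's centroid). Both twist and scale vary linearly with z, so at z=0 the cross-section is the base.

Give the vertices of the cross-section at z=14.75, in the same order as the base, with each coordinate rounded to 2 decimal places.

t = z/height = 14.75/16 = 0.921875
s = 1 + (scale-1)·z/height = 1 + (2.36-1)·14.75/16 = 2.253750
θ = twist·z/height = 297°·14.75/16 = 273.7969° = 4.778657 rad
cos θ = 0.066219, sin θ = -0.997805 (intermediates below are computed at full precision and shown rounded to 5 d.p.)
v1: (-5,3) → rotate → (2.66232,5.18768) → ×s → (6.00020,11.69174) → (6.00,11.69)
v2: (-0.5,-2) → rotate → (-2.02872,0.36646) → ×s → (-4.57223,0.82592) → (-4.57,0.83)
v3: (4.5,-4) → rotate → (-3.69323,-4.75500) → ×s → (-8.32362,-10.71658) → (-8.32,-10.72)
v4: (5,-1) → rotate → (-0.66671,-5.05524) → ×s → (-1.50259,-11.39326) → (-1.50,-11.39)

Cross-section at z=14.75: (6.00,11.69) (-4.57,0.83) (-8.32,-10.72) (-1.50,-11.39)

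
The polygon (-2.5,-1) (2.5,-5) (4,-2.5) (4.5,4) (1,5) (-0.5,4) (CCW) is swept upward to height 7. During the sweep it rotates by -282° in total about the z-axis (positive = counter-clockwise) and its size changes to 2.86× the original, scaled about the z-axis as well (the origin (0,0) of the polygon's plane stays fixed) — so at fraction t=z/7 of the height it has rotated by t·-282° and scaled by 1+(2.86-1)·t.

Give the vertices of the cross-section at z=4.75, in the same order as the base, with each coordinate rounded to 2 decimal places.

Cross-section at z=4.75: (5.99,1.10) (-3.32,12.20) (-7.76,7.33) (-11.76,-6.87) (-4.45,-10.64) (-0.67,-9.09)

t = z/height = 4.75/7 = 0.678571
s = 1 + (scale-1)·z/height = 1 + (2.86-1)·4.75/7 = 2.262143
θ = twist·z/height = -282°·4.75/7 = -191.3571° = -3.339812 rad
cos θ = -0.980419, sin θ = 0.196924 (intermediates below are computed at full precision and shown rounded to 5 d.p.)
v1: (-2.5,-1) → rotate → (2.64797,0.48811) → ×s → (5.99009,1.10417) → (5.99,1.10)
v2: (2.5,-5) → rotate → (-1.46643,5.39440) → ×s → (-3.31727,12.20291) → (-3.32,12.20)
v3: (4,-2.5) → rotate → (-3.42936,3.23874) → ×s → (-7.75771,7.32650) → (-7.76,7.33)
v4: (4.5,4) → rotate → (-5.19958,-3.03552) → ×s → (-11.76219,-6.86677) → (-11.76,-6.87)
v5: (1,5) → rotate → (-1.96504,-4.70517) → ×s → (-4.44520,-10.64377) → (-4.45,-10.64)
v6: (-0.5,4) → rotate → (-0.29749,-4.02014) → ×s → (-0.67296,-9.09412) → (-0.67,-9.09)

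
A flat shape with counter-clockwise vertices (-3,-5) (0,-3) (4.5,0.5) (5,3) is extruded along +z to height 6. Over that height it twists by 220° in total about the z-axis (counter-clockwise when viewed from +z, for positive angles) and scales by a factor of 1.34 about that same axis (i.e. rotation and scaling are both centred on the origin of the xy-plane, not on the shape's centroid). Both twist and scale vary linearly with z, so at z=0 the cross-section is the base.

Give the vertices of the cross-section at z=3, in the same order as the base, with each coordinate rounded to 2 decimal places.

t = z/height = 3/6 = 0.5
s = 1 + (scale-1)·z/height = 1 + (1.34-1)·3/6 = 1.170000
θ = twist·z/height = 220°·3/6 = 110.0000° = 1.919862 rad
cos θ = -0.342020, sin θ = 0.939693 (intermediates below are computed at full precision and shown rounded to 5 d.p.)
v1: (-3,-5) → rotate → (5.72452,-1.10898) → ×s → (6.69769,-1.29750) → (6.70,-1.30)
v2: (0,-3) → rotate → (2.81908,1.02606) → ×s → (3.29832,1.20049) → (3.30,1.20)
v3: (4.5,0.5) → rotate → (-2.00894,4.05761) → ×s → (-2.35046,4.74740) → (-2.35,4.75)
v4: (5,3) → rotate → (-4.52918,3.67240) → ×s → (-5.29914,4.29671) → (-5.30,4.30)

Cross-section at z=3: (6.70,-1.30) (3.30,1.20) (-2.35,4.75) (-5.30,4.30)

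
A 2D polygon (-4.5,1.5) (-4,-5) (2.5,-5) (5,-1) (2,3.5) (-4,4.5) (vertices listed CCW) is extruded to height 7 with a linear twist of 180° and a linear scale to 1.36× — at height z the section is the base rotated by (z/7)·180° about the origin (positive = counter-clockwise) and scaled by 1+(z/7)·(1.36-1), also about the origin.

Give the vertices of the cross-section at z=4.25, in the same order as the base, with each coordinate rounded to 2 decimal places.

t = z/height = 4.25/7 = 0.607143
s = 1 + (scale-1)·z/height = 1 + (1.36-1)·4.25/7 = 1.218571
θ = twist·z/height = 180°·4.25/7 = 109.2857° = 1.907396 rad
cos θ = -0.330279, sin θ = 0.943883 (intermediates below are computed at full precision and shown rounded to 5 d.p.)
v1: (-4.5,1.5) → rotate → (0.07043,-4.74289) → ×s → (0.08582,-5.77955) → (0.09,-5.78)
v2: (-4,-5) → rotate → (6.04053,-2.12414) → ×s → (7.36082,-2.58841) → (7.36,-2.59)
v3: (2.5,-5) → rotate → (3.89372,4.01110) → ×s → (4.74477,4.88782) → (4.74,4.89)
v4: (5,-1) → rotate → (-0.70751,5.04970) → ×s → (-0.86215,6.15341) → (-0.86,6.15)
v5: (2,3.5) → rotate → (-3.96415,0.73179) → ×s → (-4.83060,0.89174) → (-4.83,0.89)
v6: (-4,4.5) → rotate → (-2.92636,-5.26179) → ×s → (-3.56598,-6.41187) → (-3.57,-6.41)

Cross-section at z=4.25: (0.09,-5.78) (7.36,-2.59) (4.74,4.89) (-0.86,6.15) (-4.83,0.89) (-3.57,-6.41)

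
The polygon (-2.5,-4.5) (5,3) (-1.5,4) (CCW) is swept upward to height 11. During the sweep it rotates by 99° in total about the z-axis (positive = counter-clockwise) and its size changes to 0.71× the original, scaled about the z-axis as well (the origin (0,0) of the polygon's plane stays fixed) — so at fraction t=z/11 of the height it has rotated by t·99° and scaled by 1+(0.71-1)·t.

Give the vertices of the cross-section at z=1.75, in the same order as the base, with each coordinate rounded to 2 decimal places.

Cross-section at z=1.75: (-1.13,-4.78) (3.81,4.05) (-2.41,3.28)

t = z/height = 1.75/11 = 0.159091
s = 1 + (scale-1)·z/height = 1 + (0.71-1)·1.75/11 = 0.953864
θ = twist·z/height = 99°·1.75/11 = 15.7500° = 0.274889 rad
cos θ = 0.962455, sin θ = 0.271440 (intermediates below are computed at full precision and shown rounded to 5 d.p.)
v1: (-2.5,-4.5) → rotate → (-1.18466,-5.00965) → ×s → (-1.13000,-4.77852) → (-1.13,-4.78)
v2: (5,3) → rotate → (3.99795,4.24457) → ×s → (3.81350,4.04874) → (3.81,4.05)
v3: (-1.5,4) → rotate → (-2.52944,3.44266) → ×s → (-2.41275,3.28383) → (-2.41,3.28)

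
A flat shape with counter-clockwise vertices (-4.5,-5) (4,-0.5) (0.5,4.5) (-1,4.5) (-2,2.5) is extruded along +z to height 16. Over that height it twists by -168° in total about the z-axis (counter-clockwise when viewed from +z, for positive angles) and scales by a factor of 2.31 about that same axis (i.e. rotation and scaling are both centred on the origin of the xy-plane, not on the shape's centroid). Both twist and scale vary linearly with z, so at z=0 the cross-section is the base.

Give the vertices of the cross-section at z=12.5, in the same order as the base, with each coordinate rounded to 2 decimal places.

t = z/height = 12.5/16 = 0.78125
s = 1 + (scale-1)·z/height = 1 + (2.31-1)·12.5/16 = 2.023438
θ = twist·z/height = -168°·12.5/16 = -131.2500° = -2.290745 rad
cos θ = -0.659346, sin θ = -0.751840 (intermediates below are computed at full precision and shown rounded to 5 d.p.)
v1: (-4.5,-5) → rotate → (-0.79214,6.68001) → ×s → (-1.60285,13.51658) → (-1.60,13.52)
v2: (4,-0.5) → rotate → (-3.01330,-2.67769) → ×s → (-6.09723,-5.41813) → (-6.10,-5.42)
v3: (0.5,4.5) → rotate → (3.05361,-3.34298) → ×s → (6.17878,-6.76430) → (6.18,-6.76)
v4: (-1,4.5) → rotate → (4.04262,-2.21522) → ×s → (8.18000,-4.48235) → (8.18,-4.48)
v5: (-2,2.5) → rotate → (3.19829,-0.14468) → ×s → (6.47154,-0.29276) → (6.47,-0.29)

Cross-section at z=12.5: (-1.60,13.52) (-6.10,-5.42) (6.18,-6.76) (8.18,-4.48) (6.47,-0.29)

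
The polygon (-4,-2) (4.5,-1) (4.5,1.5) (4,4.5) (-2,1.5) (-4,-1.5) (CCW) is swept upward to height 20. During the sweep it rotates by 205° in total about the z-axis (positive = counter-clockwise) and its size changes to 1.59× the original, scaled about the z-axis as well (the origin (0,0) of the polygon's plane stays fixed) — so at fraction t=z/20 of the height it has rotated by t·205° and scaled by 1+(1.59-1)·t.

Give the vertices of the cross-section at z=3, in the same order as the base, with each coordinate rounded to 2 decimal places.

Cross-section at z=3: (-2.63,-4.10) (4.77,1.57) (3.37,3.91) (1.24,6.44) (-2.71,0.29) (-2.91,-3.63)

t = z/height = 3/20 = 0.15
s = 1 + (scale-1)·z/height = 1 + (1.59-1)·3/20 = 1.088500
θ = twist·z/height = 205°·3/20 = 30.7500° = 0.536689 rad
cos θ = 0.859406, sin θ = 0.511293 (intermediates below are computed at full precision and shown rounded to 5 d.p.)
v1: (-4,-2) → rotate → (-2.41504,-3.76399) → ×s → (-2.62877,-4.09710) → (-2.63,-4.10)
v2: (4.5,-1) → rotate → (4.37862,1.44141) → ×s → (4.76613,1.56898) → (4.77,1.57)
v3: (4.5,1.5) → rotate → (3.10039,3.58993) → ×s → (3.37477,3.90764) → (3.37,3.91)
v4: (4,4.5) → rotate → (1.13681,5.91250) → ×s → (1.23741,6.43576) → (1.24,6.44)
v5: (-2,1.5) → rotate → (-2.48575,0.26652) → ×s → (-2.70574,0.29011) → (-2.71,0.29)
v6: (-4,-1.5) → rotate → (-2.67069,-3.33428) → ×s → (-2.90704,-3.62937) → (-2.91,-3.63)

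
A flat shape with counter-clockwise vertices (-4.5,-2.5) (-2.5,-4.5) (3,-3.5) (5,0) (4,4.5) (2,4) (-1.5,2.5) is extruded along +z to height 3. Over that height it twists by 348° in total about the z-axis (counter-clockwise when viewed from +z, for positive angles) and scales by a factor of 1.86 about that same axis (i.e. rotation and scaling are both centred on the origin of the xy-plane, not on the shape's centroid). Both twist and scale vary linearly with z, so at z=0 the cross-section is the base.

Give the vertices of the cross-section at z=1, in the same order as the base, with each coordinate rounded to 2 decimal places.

Cross-section at z=1: (5.43,-3.79) (6.61,-0.35) (2.36,5.44) (-2.82,5.78) (-7.46,2.09) (-5.75,0.06) (-2.05,-3.14)

t = z/height = 1/3 = 0.333333
s = 1 + (scale-1)·z/height = 1 + (1.86-1)·1/3 = 1.286667
θ = twist·z/height = 348°·1/3 = 116.0000° = 2.024582 rad
cos θ = -0.438371, sin θ = 0.898794 (intermediates below are computed at full precision and shown rounded to 5 d.p.)
v1: (-4.5,-2.5) → rotate → (4.21966,-2.94865) → ×s → (5.42929,-3.79392) → (5.43,-3.79)
v2: (-2.5,-4.5) → rotate → (5.14050,-0.27431) → ×s → (6.61411,-0.35295) → (6.61,-0.35)
v3: (3,-3.5) → rotate → (1.83067,4.23068) → ×s → (2.35546,5.44348) → (2.36,5.44)
v4: (5,0) → rotate → (-2.19186,4.49397) → ×s → (-2.82019,5.78224) → (-2.82,5.78)
v5: (4,4.5) → rotate → (-5.79806,1.62251) → ×s → (-7.46017,2.08762) → (-7.46,2.09)
v6: (2,4) → rotate → (-4.47192,0.04410) → ×s → (-5.75387,0.05675) → (-5.75,0.06)
v7: (-1.5,2.5) → rotate → (-1.58943,-2.44412) → ×s → (-2.04506,-3.14477) → (-2.05,-3.14)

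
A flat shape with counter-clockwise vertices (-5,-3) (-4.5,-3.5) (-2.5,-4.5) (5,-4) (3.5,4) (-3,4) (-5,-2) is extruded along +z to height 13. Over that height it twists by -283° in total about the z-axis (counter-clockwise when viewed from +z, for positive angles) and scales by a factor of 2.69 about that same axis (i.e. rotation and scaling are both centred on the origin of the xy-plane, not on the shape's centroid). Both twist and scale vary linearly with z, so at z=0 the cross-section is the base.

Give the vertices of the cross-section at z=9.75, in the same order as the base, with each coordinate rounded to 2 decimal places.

Cross-section at z=9.75: (13.22,-0.30) (12.86,1.27) (10.24,5.60) (-4.75,13.72) (-11.55,-3.44) (0.91,-11.30) (12.01,-2.21)

t = z/height = 9.75/13 = 0.75
s = 1 + (scale-1)·z/height = 1 + (2.69-1)·9.75/13 = 2.267500
θ = twist·z/height = -283°·9.75/13 = -212.2500° = -3.704461 rad
cos θ = -0.845728, sin θ = 0.533615 (intermediates below are computed at full precision and shown rounded to 5 d.p.)
v1: (-5,-3) → rotate → (5.82948,-0.13089) → ×s → (13.21835,-0.29679) → (13.22,-0.30)
v2: (-4.5,-3.5) → rotate → (5.67343,0.55878) → ×s → (12.86449,1.26704) → (12.86,1.27)
v3: (-2.5,-4.5) → rotate → (4.51558,2.47174) → ×s → (10.23909,5.60467) → (10.24,5.60)
v4: (5,-4) → rotate → (-2.09418,6.05098) → ×s → (-4.74856,13.72061) → (-4.75,13.72)
v5: (3.5,4) → rotate → (-5.09451,-1.51526) → ×s → (-11.55179,-3.43585) → (-11.55,-3.44)
v6: (-3,4) → rotate → (0.40273,-4.98375) → ×s → (0.91318,-11.30066) → (0.91,-11.30)
v7: (-5,-2) → rotate → (5.29587,-0.97662) → ×s → (12.00838,-2.21448) → (12.01,-2.21)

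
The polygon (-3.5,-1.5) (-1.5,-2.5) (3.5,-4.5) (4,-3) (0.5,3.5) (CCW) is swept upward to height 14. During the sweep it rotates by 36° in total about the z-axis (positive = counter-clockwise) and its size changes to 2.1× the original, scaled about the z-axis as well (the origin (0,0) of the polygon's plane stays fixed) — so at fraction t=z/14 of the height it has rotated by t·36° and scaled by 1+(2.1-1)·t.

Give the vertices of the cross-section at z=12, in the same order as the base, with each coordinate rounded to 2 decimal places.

t = z/height = 12/14 = 0.857143
s = 1 + (scale-1)·z/height = 1 + (2.1-1)·12/14 = 1.942857
θ = twist·z/height = 36°·12/14 = 30.8571° = 0.538559 rad
cos θ = 0.858449, sin θ = 0.512899 (intermediates below are computed at full precision and shown rounded to 5 d.p.)
v1: (-3.5,-1.5) → rotate → (-2.23522,-3.08282) → ×s → (-4.34272,-5.98948) → (-4.34,-5.99)
v2: (-1.5,-2.5) → rotate → (-0.00542,-2.91547) → ×s → (-0.01054,-5.66434) → (-0.01,-5.66)
v3: (3.5,-4.5) → rotate → (5.31262,-2.06787) → ×s → (10.32166,-4.01758) → (10.32,-4.02)
v4: (4,-3) → rotate → (4.97249,-0.52375) → ×s → (9.66084,-1.01757) → (9.66,-1.02)
v5: (0.5,3.5) → rotate → (-1.36592,3.26102) → ×s → (-2.65379,6.33570) → (-2.65,6.34)

Cross-section at z=12: (-4.34,-5.99) (-0.01,-5.66) (10.32,-4.02) (9.66,-1.02) (-2.65,6.34)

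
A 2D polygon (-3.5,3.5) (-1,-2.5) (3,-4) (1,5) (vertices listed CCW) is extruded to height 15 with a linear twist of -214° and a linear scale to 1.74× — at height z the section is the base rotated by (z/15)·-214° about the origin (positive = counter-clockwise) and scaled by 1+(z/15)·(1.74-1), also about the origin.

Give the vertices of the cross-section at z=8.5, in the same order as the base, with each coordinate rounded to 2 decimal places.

Cross-section at z=8.5: (6.82,1.67) (-2.30,3.05) (-7.06,-0.69) (5.33,-4.90)

t = z/height = 8.5/15 = 0.566667
s = 1 + (scale-1)·z/height = 1 + (1.74-1)·8.5/15 = 1.419333
θ = twist·z/height = -214°·8.5/15 = -121.2667° = -2.116503 rad
cos θ = -0.519022, sin θ = -0.854761 (intermediates below are computed at full precision and shown rounded to 5 d.p.)
v1: (-3.5,3.5) → rotate → (4.80824,1.17509) → ×s → (6.82450,1.66784) → (6.82,1.67)
v2: (-1,-2.5) → rotate → (-1.61788,2.15232) → ×s → (-2.29631,3.05485) → (-2.30,3.05)
v3: (3,-4) → rotate → (-4.97611,-0.48820) → ×s → (-7.06276,-0.69291) → (-7.06,-0.69)
v4: (1,5) → rotate → (3.75478,-3.44987) → ×s → (5.32929,-4.89652) → (5.33,-4.90)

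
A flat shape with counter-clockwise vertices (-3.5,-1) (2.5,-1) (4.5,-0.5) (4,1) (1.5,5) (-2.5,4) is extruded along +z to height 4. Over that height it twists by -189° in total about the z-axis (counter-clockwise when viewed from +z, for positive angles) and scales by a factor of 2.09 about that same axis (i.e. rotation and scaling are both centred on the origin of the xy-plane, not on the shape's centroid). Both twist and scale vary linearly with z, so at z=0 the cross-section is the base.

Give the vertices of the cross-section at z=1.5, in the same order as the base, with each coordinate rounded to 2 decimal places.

Cross-section at z=1.5: (-2.95,4.20) (-0.18,-3.79) (1.41,-6.22) (3.18,-4.86) (7.35,0.31) (4.17,5.17)

t = z/height = 1.5/4 = 0.375
s = 1 + (scale-1)·z/height = 1 + (2.09-1)·1.5/4 = 1.408750
θ = twist·z/height = -189°·1.5/4 = -70.8750° = -1.237002 rad
cos θ = 0.327630, sin θ = -0.944806 (intermediates below are computed at full precision and shown rounded to 5 d.p.)
v1: (-3.5,-1) → rotate → (-2.09151,2.97919) → ×s → (-2.94642,4.19694) → (-2.95,4.20)
v2: (2.5,-1) → rotate → (-0.12573,-2.68965) → ×s → (-0.17712,-3.78904) → (-0.18,-3.79)
v3: (4.5,-0.5) → rotate → (1.00193,-4.41544) → ×s → (1.41147,-6.22025) → (1.41,-6.22)
v4: (4,1) → rotate → (2.25533,-3.45159) → ×s → (3.17719,-4.86243) → (3.18,-4.86)
v5: (1.5,5) → rotate → (5.21548,0.22094) → ×s → (7.34730,0.31125) → (7.35,0.31)
v6: (-2.5,4) → rotate → (2.96015,3.67254) → ×s → (4.17011,5.17368) → (4.17,5.17)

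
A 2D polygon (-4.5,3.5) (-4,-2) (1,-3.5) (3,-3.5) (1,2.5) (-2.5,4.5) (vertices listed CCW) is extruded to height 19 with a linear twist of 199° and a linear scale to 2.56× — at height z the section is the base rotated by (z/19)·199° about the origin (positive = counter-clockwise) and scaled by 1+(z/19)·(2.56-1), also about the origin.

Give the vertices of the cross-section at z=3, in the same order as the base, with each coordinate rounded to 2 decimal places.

Cross-section at z=3: (-7.06,0.80) (-2.95,-4.73) (3.34,-3.07) (5.46,-1.77) (-0.56,3.31) (-5.58,3.16)

t = z/height = 3/19 = 0.157895
s = 1 + (scale-1)·z/height = 1 + (2.56-1)·3/19 = 1.246316
θ = twist·z/height = 199°·3/19 = 31.4211° = 0.548401 rad
cos θ = 0.853359, sin θ = 0.521323 (intermediates below are computed at full precision and shown rounded to 5 d.p.)
v1: (-4.5,3.5) → rotate → (-5.66475,0.64080) → ×s → (-7.06007,0.79864) → (-7.06,0.80)
v2: (-4,-2) → rotate → (-2.37079,-3.79201) → ×s → (-2.95475,-4.72604) → (-2.95,-4.73)
v3: (1,-3.5) → rotate → (2.67799,-2.46543) → ×s → (3.33762,-3.07271) → (3.34,-3.07)
v4: (3,-3.5) → rotate → (4.38471,-1.42279) → ×s → (5.46473,-1.77324) → (5.46,-1.77)
v5: (1,2.5) → rotate → (-0.44995,2.65472) → ×s → (-0.56078,3.30862) → (-0.56,3.31)
v6: (-2.5,4.5) → rotate → (-4.47935,2.53681) → ×s → (-5.58269,3.16166) → (-5.58,3.16)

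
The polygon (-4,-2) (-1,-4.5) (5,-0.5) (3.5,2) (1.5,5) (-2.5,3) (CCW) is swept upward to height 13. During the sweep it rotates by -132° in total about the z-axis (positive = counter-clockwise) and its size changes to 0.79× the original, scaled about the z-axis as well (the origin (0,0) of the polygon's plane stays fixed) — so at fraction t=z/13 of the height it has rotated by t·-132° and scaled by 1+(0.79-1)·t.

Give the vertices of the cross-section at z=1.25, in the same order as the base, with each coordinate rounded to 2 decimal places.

t = z/height = 1.25/13 = 0.0961538
s = 1 + (scale-1)·z/height = 1 + (0.79-1)·1.25/13 = 0.979808
θ = twist·z/height = -132°·1.25/13 = -12.6923° = -0.221523 rad
cos θ = 0.975564, sin θ = -0.219715 (intermediates below are computed at full precision and shown rounded to 5 d.p.)
v1: (-4,-2) → rotate → (-4.34169,-1.07227) → ×s → (-4.25402,-1.05062) → (-4.25,-1.05)
v2: (-1,-4.5) → rotate → (-1.96428,-4.17032) → ×s → (-1.92462,-4.08611) → (-1.92,-4.09)
v3: (5,-0.5) → rotate → (4.76796,-1.58636) → ×s → (4.67169,-1.55433) → (4.67,-1.55)
v4: (3.5,2) → rotate → (3.85390,1.18212) → ×s → (3.77609,1.15825) → (3.78,1.16)
v5: (1.5,5) → rotate → (2.56192,4.54825) → ×s → (2.51019,4.45641) → (2.51,4.46)
v6: (-2.5,3) → rotate → (-1.77976,3.47598) → ×s → (-1.74383,3.40579) → (-1.74,3.41)

Cross-section at z=1.25: (-4.25,-1.05) (-1.92,-4.09) (4.67,-1.55) (3.78,1.16) (2.51,4.46) (-1.74,3.41)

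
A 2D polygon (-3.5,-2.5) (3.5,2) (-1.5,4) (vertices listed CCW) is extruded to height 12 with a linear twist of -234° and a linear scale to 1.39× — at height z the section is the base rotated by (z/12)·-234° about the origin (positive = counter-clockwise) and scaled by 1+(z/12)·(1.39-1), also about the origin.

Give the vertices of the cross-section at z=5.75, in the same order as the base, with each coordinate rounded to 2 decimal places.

t = z/height = 5.75/12 = 0.479167
s = 1 + (scale-1)·z/height = 1 + (1.39-1)·5.75/12 = 1.186875
θ = twist·z/height = -234°·5.75/12 = -112.1250° = -1.956950 rad
cos θ = -0.376629, sin θ = -0.926364 (intermediates below are computed at full precision and shown rounded to 5 d.p.)
v1: (-3.5,-2.5) → rotate → (-0.99771,4.18385) → ×s → (-1.18416,4.96570) → (-1.18,4.97)
v2: (3.5,2) → rotate → (0.53453,-3.99553) → ×s → (0.63442,-4.74220) → (0.63,-4.74)
v3: (-1.5,4) → rotate → (4.27040,-0.11697) → ×s → (5.06843,-0.13883) → (5.07,-0.14)

Cross-section at z=5.75: (-1.18,4.97) (0.63,-4.74) (5.07,-0.14)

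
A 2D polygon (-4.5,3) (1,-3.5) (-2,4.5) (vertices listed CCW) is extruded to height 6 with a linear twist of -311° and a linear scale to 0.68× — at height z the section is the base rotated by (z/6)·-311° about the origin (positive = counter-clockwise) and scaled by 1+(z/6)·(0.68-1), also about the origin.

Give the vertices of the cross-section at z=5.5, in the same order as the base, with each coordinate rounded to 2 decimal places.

Cross-section at z=5.5: (-2.87,-2.52) (2.57,0.04) (-3.44,-0.54)

t = z/height = 5.5/6 = 0.916667
s = 1 + (scale-1)·z/height = 1 + (0.68-1)·5.5/6 = 0.706667
θ = twist·z/height = -311°·5.5/6 = -285.0833° = -4.975643 rad
cos θ = 0.260224, sin θ = 0.965548 (intermediates below are computed at full precision and shown rounded to 5 d.p.)
v1: (-4.5,3) → rotate → (-4.06765,-3.56430) → ×s → (-2.87447,-2.51877) → (-2.87,-2.52)
v2: (1,-3.5) → rotate → (3.63964,0.05477) → ×s → (2.57201,0.03870) → (2.57,0.04)
v3: (-2,4.5) → rotate → (-4.86541,-0.76009) → ×s → (-3.43823,-0.53713) → (-3.44,-0.54)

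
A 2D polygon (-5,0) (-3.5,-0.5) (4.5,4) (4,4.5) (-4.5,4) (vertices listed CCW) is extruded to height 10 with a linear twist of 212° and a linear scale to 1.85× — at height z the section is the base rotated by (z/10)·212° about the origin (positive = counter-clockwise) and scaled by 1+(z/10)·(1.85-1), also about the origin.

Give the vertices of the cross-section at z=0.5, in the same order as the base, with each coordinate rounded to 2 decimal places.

Cross-section at z=0.5: (-5.12,-0.96) (-3.49,-1.18) (3.84,4.96) (3.24,5.38) (-5.38,3.24)

t = z/height = 0.5/10 = 0.05
s = 1 + (scale-1)·z/height = 1 + (1.85-1)·0.5/10 = 1.042500
θ = twist·z/height = 212°·0.5/10 = 10.6000° = 0.185005 rad
cos θ = 0.982935, sin θ = 0.183951 (intermediates below are computed at full precision and shown rounded to 5 d.p.)
v1: (-5,0) → rotate → (-4.91468,-0.91976) → ×s → (-5.12355,-0.95885) → (-5.12,-0.96)
v2: (-3.5,-0.5) → rotate → (-3.34830,-1.13530) → ×s → (-3.49060,-1.18355) → (-3.49,-1.18)
v3: (4.5,4) → rotate → (3.68740,4.75952) → ×s → (3.84412,4.96180) → (3.84,4.96)
v4: (4,4.5) → rotate → (3.10396,5.15901) → ×s → (3.23588,5.37827) → (3.24,5.38)
v5: (-4.5,4) → rotate → (-5.15901,3.10396) → ×s → (-5.37827,3.23588) → (-5.38,3.24)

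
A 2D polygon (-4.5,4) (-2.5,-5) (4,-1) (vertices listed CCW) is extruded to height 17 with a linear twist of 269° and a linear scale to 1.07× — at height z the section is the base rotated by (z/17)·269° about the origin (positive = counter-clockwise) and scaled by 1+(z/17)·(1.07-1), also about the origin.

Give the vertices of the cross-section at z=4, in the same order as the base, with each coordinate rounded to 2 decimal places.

Cross-section at z=4: (-5.69,-2.26) (3.40,-4.55) (2.74,3.18)

t = z/height = 4/17 = 0.235294
s = 1 + (scale-1)·z/height = 1 + (1.07-1)·4/17 = 1.016471
θ = twist·z/height = 269°·4/17 = 63.2941° = 1.104691 rad
cos θ = 0.449411, sin θ = 0.893325 (intermediates below are computed at full precision and shown rounded to 5 d.p.)
v1: (-4.5,4) → rotate → (-5.59565,-2.22232) → ×s → (-5.68781,-2.25892) → (-5.69,-2.26)
v2: (-2.5,-5) → rotate → (3.34310,-4.48037) → ×s → (3.39816,-4.55416) → (3.40,-4.55)
v3: (4,-1) → rotate → (2.69097,3.12389) → ×s → (2.73529,3.17534) → (2.74,3.18)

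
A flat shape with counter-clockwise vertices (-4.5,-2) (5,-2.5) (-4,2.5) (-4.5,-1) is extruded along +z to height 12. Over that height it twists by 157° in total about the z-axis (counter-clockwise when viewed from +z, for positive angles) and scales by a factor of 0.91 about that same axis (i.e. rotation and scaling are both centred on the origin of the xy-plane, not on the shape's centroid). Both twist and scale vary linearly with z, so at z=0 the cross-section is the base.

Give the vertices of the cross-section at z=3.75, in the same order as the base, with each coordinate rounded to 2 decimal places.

t = z/height = 3.75/12 = 0.3125
s = 1 + (scale-1)·z/height = 1 + (0.91-1)·3.75/12 = 0.971875
θ = twist·z/height = 157°·3.75/12 = 49.0625° = 0.856302 rad
cos θ = 0.655235, sin θ = 0.755425 (intermediates below are computed at full precision and shown rounded to 5 d.p.)
v1: (-4.5,-2) → rotate → (-1.43771,-4.70988) → ×s → (-1.39727,-4.57742) → (-1.40,-4.58)
v2: (5,-2.5) → rotate → (5.16474,2.13904) → ×s → (5.01948,2.07888) → (5.02,2.08)
v3: (-4,2.5) → rotate → (-4.50950,-1.38361) → ×s → (-4.38267,-1.34470) → (-4.38,-1.34)
v4: (-4.5,-1) → rotate → (-2.19313,-4.05465) → ×s → (-2.13145,-3.94061) → (-2.13,-3.94)

Cross-section at z=3.75: (-1.40,-4.58) (5.02,2.08) (-4.38,-1.34) (-2.13,-3.94)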